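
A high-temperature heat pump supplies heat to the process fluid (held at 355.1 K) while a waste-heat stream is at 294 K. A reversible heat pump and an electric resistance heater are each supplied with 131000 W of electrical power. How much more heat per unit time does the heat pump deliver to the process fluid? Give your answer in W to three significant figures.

The reservoir spacing is ΔT = 355.1 − 294 = 61.10 K.
COP_Carnot = T_H/ΔT = 355.10/61.10 = 5.812.
The heat pump delivers Q̇_H = COP × Ẇ = 761300 W; the resistance heater delivers Ẇ = 131000 W.
Extra = (COP − 1)·Ẇ = 630300 W.

630000 W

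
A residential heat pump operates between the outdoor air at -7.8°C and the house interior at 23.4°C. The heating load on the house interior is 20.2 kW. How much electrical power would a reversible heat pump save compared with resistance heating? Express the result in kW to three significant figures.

18.1 kW

In absolute terms T_C = 265.35 K and T_H = 296.55 K, so ΔT = 31.20 K.
COP_Carnot = T_H/ΔT = 296.55/31.20 = 9.505.
Resistance heating needs Ẇ_res = Q̇_H = 20.20 kW; the reversible heat pump needs only Ẇ_hp = Q̇_H/COP = 2.125 kW.
Saving = 20.20 − 2.125 = 18.07 kW.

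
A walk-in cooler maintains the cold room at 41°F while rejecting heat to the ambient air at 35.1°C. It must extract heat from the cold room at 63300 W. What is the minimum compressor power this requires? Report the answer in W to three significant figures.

In absolute terms T_C = 278.15 K and T_H = 308.25 K, so ΔT = 30.10 K.
COP_Carnot = T_C/ΔT = 278.15/30.10 = 9.241.
Ẇ_min = Q̇/COP_Carnot = 63300/9.241 = 6850 W.

6850 W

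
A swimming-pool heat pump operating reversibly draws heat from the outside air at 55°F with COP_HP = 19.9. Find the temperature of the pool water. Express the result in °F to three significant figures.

COP_HP = T_H/(T_H − T_C) rearranges to T_H = COP·T_C/(COP − 1).
With T_C = 285.93 K, T_H = 19.9 × 285.93/18.90 = 301.06 K.
Converting, 301.06 K = 82.23°F.

82.2 °F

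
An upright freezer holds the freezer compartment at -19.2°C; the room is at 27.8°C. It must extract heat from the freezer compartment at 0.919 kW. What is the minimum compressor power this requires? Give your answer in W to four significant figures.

In absolute terms T_C = 253.95 K and T_H = 300.95 K, so ΔT = 47.00 K.
COP_Carnot = T_C/ΔT = 253.95/47.00 = 5.403.
Ẇ_min = Q̇/COP_Carnot = 0.9190/5.403 = 0.1701 kW = 170.1 W.

170.1 W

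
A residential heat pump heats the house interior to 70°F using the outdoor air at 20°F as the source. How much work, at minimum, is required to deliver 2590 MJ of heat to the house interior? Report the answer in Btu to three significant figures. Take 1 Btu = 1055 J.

232000 Btu

In absolute terms T_C = 266.48 K and T_H = 294.26 K, so ΔT = 27.78 K.
The reversible limit is COP_HP = T_H/ΔT = 10.59, so W_min = Q_H/COP = Q_H·ΔT/T_H.
W_min = 2590 × 27.78/294.26 = 244.5 MJ = 231700 Btu.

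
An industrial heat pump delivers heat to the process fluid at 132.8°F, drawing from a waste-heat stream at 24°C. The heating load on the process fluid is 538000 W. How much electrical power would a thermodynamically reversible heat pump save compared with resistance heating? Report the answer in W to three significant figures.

486000 W

In absolute terms T_C = 297.15 K and T_H = 329.15 K, so ΔT = 32.00 K.
COP_Carnot = T_H/ΔT = 329.15/32.00 = 10.29.
Resistance heating needs Ẇ_res = Q̇_H = 538000 W; the reversible heat pump needs only Ẇ_hp = Q̇_H/COP = 52300 W.
Saving = 538000 − 52300 = 485700 W.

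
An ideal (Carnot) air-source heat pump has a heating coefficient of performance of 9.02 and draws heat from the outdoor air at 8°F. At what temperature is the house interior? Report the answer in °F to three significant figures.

COP_HP = T_H/(T_H − T_C) rearranges to T_H = COP·T_C/(COP − 1).
With T_C = 259.82 K, T_H = 9.02 × 259.82/8.020 = 292.21 K.
Converting, 292.21 K = 66.31°F.

66.3 °F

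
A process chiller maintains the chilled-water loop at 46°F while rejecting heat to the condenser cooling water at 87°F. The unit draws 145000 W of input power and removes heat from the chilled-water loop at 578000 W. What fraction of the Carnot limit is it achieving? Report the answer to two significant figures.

0.32

COP_actual = Q̇_C/Ẇ = 578000/145000 = 3.986.
In absolute terms T_C = 280.93 K and T_H = 303.71 K, so ΔT = 22.78 K.
COP_Carnot = T_C/ΔT = 280.93/22.78 = 12.33.
η_II = COP_actual/COP_Carnot = 3.986/12.33 = 0.3232.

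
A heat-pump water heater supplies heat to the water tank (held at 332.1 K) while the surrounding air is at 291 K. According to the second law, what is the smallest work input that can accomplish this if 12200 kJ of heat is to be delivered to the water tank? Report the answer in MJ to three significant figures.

The reservoir spacing is ΔT = 332.1 − 291 = 41.10 K.
The reversible limit is COP_HP = T_H/ΔT = 8.080, so W_min = Q_H/COP = Q_H·ΔT/T_H.
W_min = 12200 × 41.10/332.10 = 1510 kJ = 1.510 MJ.

1.51 MJ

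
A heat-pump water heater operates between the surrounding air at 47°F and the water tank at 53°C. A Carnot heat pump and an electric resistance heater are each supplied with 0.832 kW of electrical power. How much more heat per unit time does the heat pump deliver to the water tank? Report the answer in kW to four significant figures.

5.243 kW

In absolute terms T_C = 281.48 K and T_H = 326.15 K, so ΔT = 44.67 K.
COP_Carnot = T_H/ΔT = 326.15/44.67 = 7.302.
The heat pump delivers Q̇_H = COP × Ẇ = 6.075 kW; the resistance heater delivers Ẇ = 0.8320 kW.
Extra = (COP − 1)·Ẇ = 5.243 kW.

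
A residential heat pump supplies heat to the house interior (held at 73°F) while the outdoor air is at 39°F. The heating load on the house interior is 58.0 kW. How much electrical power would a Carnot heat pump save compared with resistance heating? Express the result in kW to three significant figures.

In absolute terms T_C = 277.04 K and T_H = 295.93 K, so ΔT = 18.89 K.
COP_Carnot = T_H/ΔT = 295.93/18.89 = 15.67.
Resistance heating needs Ẇ_res = Q̇_H = 58.00 kW; the reversible heat pump needs only Ẇ_hp = Q̇_H/COP = 3.702 kW.
Saving = 58.00 − 3.702 = 54.30 kW.

54.3 kW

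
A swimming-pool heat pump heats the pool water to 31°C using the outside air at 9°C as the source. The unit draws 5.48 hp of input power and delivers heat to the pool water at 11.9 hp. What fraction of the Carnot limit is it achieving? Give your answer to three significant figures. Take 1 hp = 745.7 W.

0.157

COP_actual = Q̇_H/Ẇ = 11.90/5.480 = 2.172.
In absolute terms T_C = 282.15 K and T_H = 304.15 K, so ΔT = 22.00 K.
COP_Carnot = T_H/ΔT = 304.15/22.00 = 13.83.
η_II = COP_actual/COP_Carnot = 2.172/13.83 = 0.1571.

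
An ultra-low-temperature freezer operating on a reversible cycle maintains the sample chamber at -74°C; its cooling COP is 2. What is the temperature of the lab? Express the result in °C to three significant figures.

COP_R = T_C/(T_H − T_C) gives T_H − T_C = T_C/COP.
With T_C = 199.15 K, T_H = 199.15 × (1 + 1/2) = 298.72 K.
Converting, 298.72 K = 25.57°C.

25.6 °C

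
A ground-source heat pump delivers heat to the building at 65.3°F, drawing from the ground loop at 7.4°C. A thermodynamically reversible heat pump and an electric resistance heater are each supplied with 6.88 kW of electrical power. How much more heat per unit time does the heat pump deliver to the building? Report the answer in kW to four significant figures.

173.9 kW

In absolute terms T_C = 280.55 K and T_H = 291.65 K, so ΔT = 11.10 K.
COP_Carnot = T_H/ΔT = 291.65/11.10 = 26.27.
The heat pump delivers Q̇_H = COP × Ẇ = 180.8 kW; the resistance heater delivers Ẇ = 6.880 kW.
Extra = (COP − 1)·Ẇ = 173.9 kW.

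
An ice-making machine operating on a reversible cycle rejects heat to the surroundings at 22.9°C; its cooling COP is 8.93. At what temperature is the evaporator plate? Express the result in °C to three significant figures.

-6.91 °C

For a Carnot refrigerator COP_R = T_C/(T_H − T_C), so T_C = COP·T_H/(1 + COP).
With T_H = 296.05 K, T_C = 8.93 × 296.05/9.930 = 266.24 K.
Converting, 266.24 K = -6.91°C.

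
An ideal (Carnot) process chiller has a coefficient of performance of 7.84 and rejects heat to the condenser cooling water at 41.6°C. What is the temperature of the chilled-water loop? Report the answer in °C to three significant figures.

For a Carnot refrigerator COP_R = T_C/(T_H − T_C), so T_C = COP·T_H/(1 + COP).
With T_H = 314.75 K, T_C = 7.84 × 314.75/8.840 = 279.14 K.
Converting, 279.14 K = 5.99°C.

5.99 °C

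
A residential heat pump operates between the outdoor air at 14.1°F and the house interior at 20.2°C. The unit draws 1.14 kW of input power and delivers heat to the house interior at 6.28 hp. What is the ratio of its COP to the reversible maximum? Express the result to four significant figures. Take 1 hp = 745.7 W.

Converting, Q̇_H = 6.280 hp = 4.683 kW, so COP_actual = Q̇_H/Ẇ = 4.683/1.140 = 4.108.
In absolute terms T_C = 263.21 K and T_H = 293.35 K, so ΔT = 30.14 K.
COP_Carnot = T_H/ΔT = 293.35/30.14 = 9.731.
η_II = COP_actual/COP_Carnot = 4.108/9.731 = 0.4221.

0.4221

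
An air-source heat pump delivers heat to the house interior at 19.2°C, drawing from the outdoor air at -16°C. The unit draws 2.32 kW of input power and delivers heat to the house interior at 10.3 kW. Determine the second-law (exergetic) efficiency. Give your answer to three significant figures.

0.535

COP_actual = Q̇_H/Ẇ = 10.30/2.320 = 4.440.
In absolute terms T_C = 257.15 K and T_H = 292.35 K, so ΔT = 35.20 K.
COP_Carnot = T_H/ΔT = 292.35/35.20 = 8.305.
η_II = COP_actual/COP_Carnot = 4.440/8.305 = 0.5346.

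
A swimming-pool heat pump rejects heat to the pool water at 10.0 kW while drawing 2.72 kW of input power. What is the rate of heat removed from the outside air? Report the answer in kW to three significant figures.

For a cyclic device the first law requires Q̇_H = Q̇_C + Ẇ.
Q̇_C = Q̇_H − Ẇ = 7.280 kW.

7.28 kW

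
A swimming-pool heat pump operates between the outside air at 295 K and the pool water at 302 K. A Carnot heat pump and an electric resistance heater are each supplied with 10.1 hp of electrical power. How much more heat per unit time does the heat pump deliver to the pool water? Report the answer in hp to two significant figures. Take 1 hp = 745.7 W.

The reservoir spacing is ΔT = 302 − 295 = 7.000 K.
COP_Carnot = T_H/ΔT = 302.00/7.000 = 43.14.
The heat pump delivers Q̇_H = COP × Ẇ = 435.7 hp; the resistance heater delivers Ẇ = 10.10 hp.
Extra = (COP − 1)·Ẇ = 425.6 hp.

430 hp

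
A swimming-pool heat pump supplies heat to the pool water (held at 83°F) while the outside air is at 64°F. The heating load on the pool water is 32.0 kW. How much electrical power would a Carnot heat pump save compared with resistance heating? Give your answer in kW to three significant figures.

In absolute terms T_C = 290.93 K and T_H = 301.48 K, so ΔT = 10.56 K.
COP_Carnot = T_H/ΔT = 301.48/10.56 = 28.56.
Resistance heating needs Ẇ_res = Q̇_H = 32.00 kW; the reversible heat pump needs only Ẇ_hp = Q̇_H/COP = 1.120 kW.
Saving = 32.00 − 1.120 = 30.88 kW.

30.9 kW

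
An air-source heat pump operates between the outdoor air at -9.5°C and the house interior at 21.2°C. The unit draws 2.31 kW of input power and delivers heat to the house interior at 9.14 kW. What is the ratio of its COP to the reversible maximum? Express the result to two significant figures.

COP_actual = Q̇_H/Ẇ = 9.140/2.310 = 3.957.
In absolute terms T_C = 263.65 K and T_H = 294.35 K, so ΔT = 30.70 K.
COP_Carnot = T_H/ΔT = 294.35/30.70 = 9.588.
η_II = COP_actual/COP_Carnot = 3.957/9.588 = 0.4127.

0.41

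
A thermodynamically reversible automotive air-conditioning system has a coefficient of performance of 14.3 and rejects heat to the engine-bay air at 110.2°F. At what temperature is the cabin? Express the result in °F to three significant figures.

73.0 °F

For a Carnot refrigerator COP_R = T_C/(T_H − T_C), so T_C = COP·T_H/(1 + COP).
With T_H = 316.59 K, T_C = 14.3 × 316.59/15.30 = 295.90 K.
Converting, 295.90 K = 72.95°F.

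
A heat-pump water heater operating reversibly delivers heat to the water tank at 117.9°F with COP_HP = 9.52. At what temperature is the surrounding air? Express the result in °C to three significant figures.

14.0 °C

COP_HP = T_H/(T_H − T_C) gives T_H − T_C = T_H/COP.
With T_H = 320.87 K, T_C = 320.87 × (1 − 1/9.52) = 287.17 K.
Converting, 287.17 K = 14.02°C.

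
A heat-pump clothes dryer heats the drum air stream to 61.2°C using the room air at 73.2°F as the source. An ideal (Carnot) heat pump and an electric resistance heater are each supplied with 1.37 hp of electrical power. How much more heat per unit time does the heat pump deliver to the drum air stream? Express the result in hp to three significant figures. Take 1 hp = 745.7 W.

In absolute terms T_C = 296.04 K and T_H = 334.35 K, so ΔT = 38.31 K.
COP_Carnot = T_H/ΔT = 334.35/38.31 = 8.727.
The heat pump delivers Q̇_H = COP × Ẇ = 11.96 hp; the resistance heater delivers Ẇ = 1.370 hp.
Extra = (COP − 1)·Ẇ = 10.59 hp.

10.6 hp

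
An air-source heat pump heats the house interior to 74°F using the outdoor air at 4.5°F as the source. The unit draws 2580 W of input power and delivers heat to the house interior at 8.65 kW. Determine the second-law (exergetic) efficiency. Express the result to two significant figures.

0.44

Converting, Q̇_H = 8.650 kW = 8650 W, so COP_actual = Q̇_H/Ẇ = 8650/2580 = 3.353.
In absolute terms T_C = 257.87 K and T_H = 296.48 K, so ΔT = 38.61 K.
COP_Carnot = T_H/ΔT = 296.48/38.61 = 7.679.
η_II = COP_actual/COP_Carnot = 3.353/7.679 = 0.4366.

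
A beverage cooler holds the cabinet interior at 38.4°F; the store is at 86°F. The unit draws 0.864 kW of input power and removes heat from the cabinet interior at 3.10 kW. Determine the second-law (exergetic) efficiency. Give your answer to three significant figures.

COP_actual = Q̇_C/Ẇ = 3.100/0.8640 = 3.588.
In absolute terms T_C = 276.71 K and T_H = 303.15 K, so ΔT = 26.44 K.
COP_Carnot = T_C/ΔT = 276.71/26.44 = 10.46.
η_II = COP_actual/COP_Carnot = 3.588/10.46 = 0.3429.

0.343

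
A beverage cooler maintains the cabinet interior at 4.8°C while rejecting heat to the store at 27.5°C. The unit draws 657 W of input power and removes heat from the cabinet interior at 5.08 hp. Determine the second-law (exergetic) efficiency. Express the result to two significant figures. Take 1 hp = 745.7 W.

0.47

Converting, Q̇_C = 5.080 hp = 3788 W, so COP_actual = Q̇_C/Ẇ = 3788/657.0 = 5.766.
In absolute terms T_C = 277.95 K and T_H = 300.65 K, so ΔT = 22.70 K.
COP_Carnot = T_C/ΔT = 277.95/22.70 = 12.24.
η_II = COP_actual/COP_Carnot = 5.766/12.24 = 0.4709.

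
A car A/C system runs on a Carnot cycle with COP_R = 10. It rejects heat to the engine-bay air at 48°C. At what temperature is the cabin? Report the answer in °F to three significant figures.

65.8 °F

For a Carnot refrigerator COP_R = T_C/(T_H − T_C), so T_C = COP·T_H/(1 + COP).
With T_H = 321.15 K, T_C = 10 × 321.15/11.00 = 291.95 K.
Converting, 291.95 K = 65.85°F.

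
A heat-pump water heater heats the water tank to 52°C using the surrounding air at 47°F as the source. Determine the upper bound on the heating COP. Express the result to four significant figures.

In absolute terms T_C = 281.48 K and T_H = 325.15 K, so ΔT = 43.67 K.
For a reversible cycle, COP_Carnot = T_H/ΔT = 325.15/43.67 = 7.446.

7.446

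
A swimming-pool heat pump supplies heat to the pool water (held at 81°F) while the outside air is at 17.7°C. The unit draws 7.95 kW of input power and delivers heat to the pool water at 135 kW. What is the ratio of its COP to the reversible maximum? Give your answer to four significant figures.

0.5383

COP_actual = Q̇_H/Ẇ = 135.0/7.950 = 16.98.
In absolute terms T_C = 290.85 K and T_H = 300.37 K, so ΔT = 9.522 K.
COP_Carnot = T_H/ΔT = 300.37/9.522 = 31.54.
η_II = COP_actual/COP_Carnot = 16.98/31.54 = 0.5383.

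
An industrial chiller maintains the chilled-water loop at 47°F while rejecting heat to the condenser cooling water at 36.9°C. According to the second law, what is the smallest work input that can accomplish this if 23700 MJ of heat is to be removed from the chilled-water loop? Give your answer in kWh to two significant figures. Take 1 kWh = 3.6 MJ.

In absolute terms T_C = 281.48 K and T_H = 310.05 K, so ΔT = 28.57 K.
The reversible limit is COP_R = T_C/ΔT = 9.854, so W_min = Q_C/COP = Q_C·ΔT/T_C.
W_min = 23700 × 28.57/281.48 = 2405 MJ = 668.1 kWh.

670 kWh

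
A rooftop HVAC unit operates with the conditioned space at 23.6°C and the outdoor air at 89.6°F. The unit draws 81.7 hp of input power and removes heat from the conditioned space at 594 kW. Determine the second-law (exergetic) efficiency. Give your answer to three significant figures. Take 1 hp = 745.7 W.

0.276

Converting, Q̇_C = 594.0 kW = 796.6 hp, so COP_actual = Q̇_C/Ẇ = 796.6/81.70 = 9.750.
In absolute terms T_C = 296.75 K and T_H = 305.15 K, so ΔT = 8.400 K.
COP_Carnot = T_C/ΔT = 296.75/8.400 = 35.33.
η_II = COP_actual/COP_Carnot = 9.750/35.33 = 0.2760.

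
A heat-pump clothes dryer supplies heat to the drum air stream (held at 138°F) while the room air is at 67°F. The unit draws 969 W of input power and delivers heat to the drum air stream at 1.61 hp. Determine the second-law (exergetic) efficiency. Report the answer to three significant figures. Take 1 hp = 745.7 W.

Converting, Q̇_H = 1.610 hp = 1201 W, so COP_actual = Q̇_H/Ẇ = 1201/969.0 = 1.239.
In absolute terms T_C = 292.59 K and T_H = 332.04 K, so ΔT = 39.44 K.
COP_Carnot = T_H/ΔT = 332.04/39.44 = 8.418.
η_II = COP_actual/COP_Carnot = 1.239/8.418 = 0.1472.

0.147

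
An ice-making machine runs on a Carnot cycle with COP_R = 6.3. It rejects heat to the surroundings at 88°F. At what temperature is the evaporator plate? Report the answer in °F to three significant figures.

13.0 °F

For a Carnot refrigerator COP_R = T_C/(T_H − T_C), so T_C = COP·T_H/(1 + COP).
With T_H = 304.26 K, T_C = 6.3 × 304.26/7.300 = 262.58 K.
Converting, 262.58 K = 12.98°F.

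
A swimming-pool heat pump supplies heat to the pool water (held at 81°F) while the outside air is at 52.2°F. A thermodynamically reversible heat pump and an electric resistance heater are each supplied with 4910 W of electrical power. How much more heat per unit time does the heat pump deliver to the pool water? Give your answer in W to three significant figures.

In absolute terms T_C = 284.37 K and T_H = 300.37 K, so ΔT = 16.00 K.
COP_Carnot = T_H/ΔT = 300.37/16.00 = 18.77.
The heat pump delivers Q̇_H = COP × Ẇ = 92180 W; the resistance heater delivers Ẇ = 4910 W.
Extra = (COP − 1)·Ẇ = 87270 W.

87300 W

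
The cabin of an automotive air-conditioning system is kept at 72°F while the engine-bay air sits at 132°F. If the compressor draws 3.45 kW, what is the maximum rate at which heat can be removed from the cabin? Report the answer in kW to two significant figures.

In absolute terms T_C = 295.37 K and T_H = 328.71 K, so ΔT = 33.33 K.
COP_Carnot = T_C/ΔT = 295.37/33.33 = 8.861.
Q̇_max = COP_Carnot × Ẇ = 8.861 × 3.450 kW = 30.57 kW.

31 kW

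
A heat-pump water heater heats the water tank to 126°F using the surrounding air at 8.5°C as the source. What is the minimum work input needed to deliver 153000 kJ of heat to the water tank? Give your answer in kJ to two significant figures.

In absolute terms T_C = 281.65 K and T_H = 325.37 K, so ΔT = 43.72 K.
The reversible limit is COP_HP = T_H/ΔT = 7.442, so W_min = Q_H/COP = Q_H·ΔT/T_H.
W_min = 153000 × 43.72/325.37 = 20560 kJ.

21000 kJ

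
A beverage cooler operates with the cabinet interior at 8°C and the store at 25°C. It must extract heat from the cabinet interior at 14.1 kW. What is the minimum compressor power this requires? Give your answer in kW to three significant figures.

0.853 kW

In absolute terms T_C = 281.15 K and T_H = 298.15 K, so ΔT = 17.00 K.
COP_Carnot = T_C/ΔT = 281.15/17.00 = 16.54.
Ẇ_min = Q̇/COP_Carnot = 14.10/16.54 = 0.8526 kW.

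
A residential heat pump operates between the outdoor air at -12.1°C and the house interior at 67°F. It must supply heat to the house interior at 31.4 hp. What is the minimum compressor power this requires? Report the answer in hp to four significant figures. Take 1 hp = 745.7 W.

In absolute terms T_C = 261.05 K and T_H = 292.59 K, so ΔT = 31.54 K.
COP_Carnot = T_H/ΔT = 292.59/31.54 = 9.276.
Ẇ_min = Q̇/COP_Carnot = 31.40/9.276 = 3.385 hp.

3.385 hp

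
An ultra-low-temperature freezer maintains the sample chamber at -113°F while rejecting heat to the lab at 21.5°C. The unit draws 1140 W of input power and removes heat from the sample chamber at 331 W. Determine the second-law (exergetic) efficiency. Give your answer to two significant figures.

0.15

COP_actual = Q̇_C/Ẇ = 331.0/1140 = 0.2904.
In absolute terms T_C = 192.59 K and T_H = 294.65 K, so ΔT = 102.1 K.
COP_Carnot = T_C/ΔT = 192.59/102.1 = 1.887.
η_II = COP_actual/COP_Carnot = 0.2904/1.887 = 0.1539.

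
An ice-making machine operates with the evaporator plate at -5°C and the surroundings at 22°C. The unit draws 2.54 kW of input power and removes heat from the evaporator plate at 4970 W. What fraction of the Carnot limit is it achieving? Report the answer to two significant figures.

0.20

Converting, Q̇_C = 4970 W = 4.970 kW, so COP_actual = Q̇_C/Ẇ = 4.970/2.540 = 1.957.
In absolute terms T_C = 268.15 K and T_H = 295.15 K, so ΔT = 27.00 K.
COP_Carnot = T_C/ΔT = 268.15/27.00 = 9.931.
η_II = COP_actual/COP_Carnot = 1.957/9.931 = 0.1970.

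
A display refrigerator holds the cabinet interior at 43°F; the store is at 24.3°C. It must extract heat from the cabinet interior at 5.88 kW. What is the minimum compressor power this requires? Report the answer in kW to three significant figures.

0.383 kW

In absolute terms T_C = 279.26 K and T_H = 297.45 K, so ΔT = 18.19 K.
COP_Carnot = T_C/ΔT = 279.26/18.19 = 15.35.
Ẇ_min = Q̇/COP_Carnot = 5.880/15.35 = 0.3830 kW.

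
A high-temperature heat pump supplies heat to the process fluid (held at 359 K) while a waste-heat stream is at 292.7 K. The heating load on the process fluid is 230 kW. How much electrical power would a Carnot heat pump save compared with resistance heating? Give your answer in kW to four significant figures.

187.5 kW

The reservoir spacing is ΔT = 359 − 292.7 = 66.30 K.
COP_Carnot = T_H/ΔT = 359.00/66.30 = 5.415.
Resistance heating needs Ẇ_res = Q̇_H = 230.0 kW; the reversible heat pump needs only Ẇ_hp = Q̇_H/COP = 42.48 kW.
Saving = 230.0 − 42.48 = 187.5 kW.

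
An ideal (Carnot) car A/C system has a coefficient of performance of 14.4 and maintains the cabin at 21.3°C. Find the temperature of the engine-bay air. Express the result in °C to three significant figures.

COP_R = T_C/(T_H − T_C) gives T_H − T_C = T_C/COP.
With T_C = 294.45 K, T_H = 294.45 × (1 + 1/14.4) = 314.90 K.
Converting, 314.90 K = 41.75°C.

41.7 °C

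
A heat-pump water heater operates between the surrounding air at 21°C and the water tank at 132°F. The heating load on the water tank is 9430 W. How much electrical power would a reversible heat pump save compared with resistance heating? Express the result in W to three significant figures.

In absolute terms T_C = 294.15 K and T_H = 328.71 K, so ΔT = 34.56 K.
COP_Carnot = T_H/ΔT = 328.71/34.56 = 9.512.
Resistance heating needs Ẇ_res = Q̇_H = 9430 W; the reversible heat pump needs only Ẇ_hp = Q̇_H/COP = 991.3 W.
Saving = 9430 − 991.3 = 8439 W.

8440 W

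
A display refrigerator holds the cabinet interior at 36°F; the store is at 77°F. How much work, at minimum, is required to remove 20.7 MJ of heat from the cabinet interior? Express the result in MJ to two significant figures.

In absolute terms T_C = 275.37 K and T_H = 298.15 K, so ΔT = 22.78 K.
The reversible limit is COP_R = T_C/ΔT = 12.09, so W_min = Q_C/COP = Q_C·ΔT/T_C.
W_min = 20.70 × 22.78/275.37 = 1.712 MJ.

1.7 MJ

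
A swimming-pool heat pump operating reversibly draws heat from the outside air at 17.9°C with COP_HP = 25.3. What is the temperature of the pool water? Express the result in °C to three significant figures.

COP_HP = T_H/(T_H − T_C) rearranges to T_H = COP·T_C/(COP − 1).
With T_C = 291.05 K, T_H = 25.3 × 291.05/24.30 = 303.03 K.
Converting, 303.03 K = 29.88°C.

29.9 °C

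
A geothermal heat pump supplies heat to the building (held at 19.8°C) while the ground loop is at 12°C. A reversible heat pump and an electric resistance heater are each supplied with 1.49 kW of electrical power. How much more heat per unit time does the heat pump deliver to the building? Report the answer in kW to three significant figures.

54.5 kW

In absolute terms T_C = 285.15 K and T_H = 292.95 K, so ΔT = 7.800 K.
COP_Carnot = T_H/ΔT = 292.95/7.800 = 37.56.
The heat pump delivers Q̇_H = COP × Ẇ = 55.96 kW; the resistance heater delivers Ẇ = 1.490 kW.
Extra = (COP − 1)·Ẇ = 54.47 kW.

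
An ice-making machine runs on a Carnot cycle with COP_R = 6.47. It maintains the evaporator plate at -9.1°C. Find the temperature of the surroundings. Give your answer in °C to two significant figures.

32 °C

COP_R = T_C/(T_H − T_C) gives T_H − T_C = T_C/COP.
With T_C = 264.05 K, T_H = 264.05 × (1 + 1/6.47) = 304.86 K.
Converting, 304.86 K = 31.71°C.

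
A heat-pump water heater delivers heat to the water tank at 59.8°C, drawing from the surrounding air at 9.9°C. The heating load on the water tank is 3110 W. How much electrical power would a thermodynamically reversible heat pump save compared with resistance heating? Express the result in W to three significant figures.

2640 W

In absolute terms T_C = 283.05 K and T_H = 332.95 K, so ΔT = 49.90 K.
COP_Carnot = T_H/ΔT = 332.95/49.90 = 6.672.
Resistance heating needs Ẇ_res = Q̇_H = 3110 W; the reversible heat pump needs only Ẇ_hp = Q̇_H/COP = 466.1 W.
Saving = 3110 − 466.1 = 2644 W.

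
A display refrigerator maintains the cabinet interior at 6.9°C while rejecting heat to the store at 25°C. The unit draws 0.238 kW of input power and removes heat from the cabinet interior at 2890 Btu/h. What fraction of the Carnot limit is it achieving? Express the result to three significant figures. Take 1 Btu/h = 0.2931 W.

Converting, Q̇_C = 2890 Btu/h = 0.8471 kW, so COP_actual = Q̇_C/Ẇ = 0.8471/0.2380 = 3.559.
In absolute terms T_C = 280.05 K and T_H = 298.15 K, so ΔT = 18.10 K.
COP_Carnot = T_C/ΔT = 280.05/18.10 = 15.47.
η_II = COP_actual/COP_Carnot = 3.559/15.47 = 0.2300.

0.230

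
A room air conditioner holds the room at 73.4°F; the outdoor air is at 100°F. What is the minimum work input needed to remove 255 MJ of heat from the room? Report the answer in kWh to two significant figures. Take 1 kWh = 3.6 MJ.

3.5 kWh

In absolute terms T_C = 296.15 K and T_H = 310.93 K, so ΔT = 14.78 K.
The reversible limit is COP_R = T_C/ΔT = 20.04, so W_min = Q_C/COP = Q_C·ΔT/T_C.
W_min = 255.0 × 14.78/296.15 = 12.72 MJ = 3.535 kWh.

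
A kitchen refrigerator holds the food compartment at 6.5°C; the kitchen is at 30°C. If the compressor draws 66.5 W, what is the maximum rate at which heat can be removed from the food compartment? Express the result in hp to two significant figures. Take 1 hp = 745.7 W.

1.1 hp

In absolute terms T_C = 279.65 K and T_H = 303.15 K, so ΔT = 23.50 K.
COP_Carnot = T_C/ΔT = 279.65/23.50 = 11.90.
Q̇_max = COP_Carnot × Ẇ = 11.90 × 66.50 W = 791.4 W = 1.061 hp.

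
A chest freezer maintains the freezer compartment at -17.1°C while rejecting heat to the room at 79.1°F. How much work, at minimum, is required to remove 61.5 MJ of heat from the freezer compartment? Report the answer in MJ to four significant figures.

In absolute terms T_C = 256.05 K and T_H = 299.32 K, so ΔT = 43.27 K.
The reversible limit is COP_R = T_C/ΔT = 5.918, so W_min = Q_C/COP = Q_C·ΔT/T_C.
W_min = 61.50 × 43.27/256.05 = 10.39 MJ.

10.39 MJ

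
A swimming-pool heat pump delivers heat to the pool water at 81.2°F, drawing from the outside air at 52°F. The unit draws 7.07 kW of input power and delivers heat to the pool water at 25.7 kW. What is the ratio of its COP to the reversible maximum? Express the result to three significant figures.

COP_actual = Q̇_H/Ẇ = 25.70/7.070 = 3.635.
In absolute terms T_C = 284.26 K and T_H = 300.48 K, so ΔT = 16.22 K.
COP_Carnot = T_H/ΔT = 300.48/16.22 = 18.52.
η_II = COP_actual/COP_Carnot = 3.635/18.52 = 0.1962.

0.196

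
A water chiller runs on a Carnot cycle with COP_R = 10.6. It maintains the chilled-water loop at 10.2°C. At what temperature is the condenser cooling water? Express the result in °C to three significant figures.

COP_R = T_C/(T_H − T_C) gives T_H − T_C = T_C/COP.
With T_C = 283.35 K, T_H = 283.35 × (1 + 1/10.6) = 310.08 K.
Converting, 310.08 K = 36.93°C.

36.9 °C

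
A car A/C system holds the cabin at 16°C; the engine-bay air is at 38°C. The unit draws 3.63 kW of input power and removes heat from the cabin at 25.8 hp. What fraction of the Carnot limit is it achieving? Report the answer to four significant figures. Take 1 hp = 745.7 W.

0.4033

Converting, Q̇_C = 25.80 hp = 19.24 kW, so COP_actual = Q̇_C/Ẇ = 19.24/3.630 = 5.300.
In absolute terms T_C = 289.15 K and T_H = 311.15 K, so ΔT = 22.00 K.
COP_Carnot = T_C/ΔT = 289.15/22.00 = 13.14.
η_II = COP_actual/COP_Carnot = 5.300/13.14 = 0.4033.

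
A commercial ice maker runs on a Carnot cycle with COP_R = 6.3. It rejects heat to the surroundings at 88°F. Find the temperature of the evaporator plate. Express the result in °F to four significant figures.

For a Carnot refrigerator COP_R = T_C/(T_H − T_C), so T_C = COP·T_H/(1 + COP).
With T_H = 304.26 K, T_C = 6.3 × 304.26/7.300 = 262.58 K.
Converting, 262.58 K = 12.98°F.

12.98 °F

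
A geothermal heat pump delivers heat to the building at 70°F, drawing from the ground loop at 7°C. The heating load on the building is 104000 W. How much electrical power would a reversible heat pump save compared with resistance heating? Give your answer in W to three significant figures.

In absolute terms T_C = 280.15 K and T_H = 294.26 K, so ΔT = 14.11 K.
COP_Carnot = T_H/ΔT = 294.26/14.11 = 20.85.
Resistance heating needs Ẇ_res = Q̇_H = 104000 W; the reversible heat pump needs only Ẇ_hp = Q̇_H/COP = 4987 W.
Saving = 104000 − 4987 = 99010 W.

99000 W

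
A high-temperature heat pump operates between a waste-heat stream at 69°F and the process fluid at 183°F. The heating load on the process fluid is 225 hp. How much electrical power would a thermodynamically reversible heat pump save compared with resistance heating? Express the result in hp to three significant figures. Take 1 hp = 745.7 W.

185 hp

In absolute terms T_C = 293.71 K and T_H = 357.04 K, so ΔT = 63.33 K.
COP_Carnot = T_H/ΔT = 357.04/63.33 = 5.637.
Resistance heating needs Ẇ_res = Q̇_H = 225.0 hp; the reversible heat pump needs only Ẇ_hp = Q̇_H/COP = 39.91 hp.
Saving = 225.0 − 39.91 = 185.1 hp.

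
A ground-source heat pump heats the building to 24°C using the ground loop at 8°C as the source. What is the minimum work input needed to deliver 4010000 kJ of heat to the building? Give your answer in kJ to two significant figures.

220000 kJ

In absolute terms T_C = 281.15 K and T_H = 297.15 K, so ΔT = 16.00 K.
The reversible limit is COP_HP = T_H/ΔT = 18.57, so W_min = Q_H/COP = Q_H·ΔT/T_H.
W_min = 4010000 × 16.00/297.15 = 215900 kJ.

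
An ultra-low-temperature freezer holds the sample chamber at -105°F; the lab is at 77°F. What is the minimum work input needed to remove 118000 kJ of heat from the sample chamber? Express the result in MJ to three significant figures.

60.6 MJ

In absolute terms T_C = 197.04 K and T_H = 298.15 K, so ΔT = 101.1 K.
The reversible limit is COP_R = T_C/ΔT = 1.949, so W_min = Q_C/COP = Q_C·ΔT/T_C.
W_min = 118000 × 101.1/197.04 = 60550 kJ = 60.55 MJ.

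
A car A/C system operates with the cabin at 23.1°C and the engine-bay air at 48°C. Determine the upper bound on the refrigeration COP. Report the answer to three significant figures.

11.9

In absolute terms T_C = 296.25 K and T_H = 321.15 K, so ΔT = 24.90 K.
For a reversible cycle, COP_Carnot = T_C/ΔT = 296.25/24.90 = 11.90.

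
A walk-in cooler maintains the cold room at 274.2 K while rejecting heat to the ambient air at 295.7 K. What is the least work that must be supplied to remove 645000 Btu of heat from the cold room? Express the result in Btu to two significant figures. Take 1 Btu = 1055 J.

The reservoir spacing is ΔT = 295.7 − 274.2 = 21.50 K.
The reversible limit is COP_R = T_C/ΔT = 12.75, so W_min = Q_C/COP = Q_C·ΔT/T_C.
W_min = 645000 × 21.50/274.20 = 50570 Btu.

51000 Btu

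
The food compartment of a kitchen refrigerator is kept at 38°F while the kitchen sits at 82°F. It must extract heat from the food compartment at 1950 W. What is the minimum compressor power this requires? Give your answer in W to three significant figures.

In absolute terms T_C = 276.48 K and T_H = 300.93 K, so ΔT = 24.44 K.
COP_Carnot = T_C/ΔT = 276.48/24.44 = 11.31.
Ẇ_min = Q̇/COP_Carnot = 1950/11.31 = 172.4 W.

172 W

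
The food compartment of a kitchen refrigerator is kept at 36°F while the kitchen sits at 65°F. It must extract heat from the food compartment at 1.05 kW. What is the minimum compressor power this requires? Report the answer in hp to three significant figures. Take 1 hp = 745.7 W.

0.0824 hp

In absolute terms T_C = 275.37 K and T_H = 291.48 K, so ΔT = 16.11 K.
COP_Carnot = T_C/ΔT = 275.37/16.11 = 17.09.
Ẇ_min = Q̇/COP_Carnot = 1.050/17.09 = 0.06143 kW = 0.08238 hp.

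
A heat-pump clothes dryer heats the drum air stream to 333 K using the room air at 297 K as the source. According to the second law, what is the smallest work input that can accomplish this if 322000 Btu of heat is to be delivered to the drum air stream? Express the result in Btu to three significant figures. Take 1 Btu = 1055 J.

34800 Btu

The reservoir spacing is ΔT = 333 − 297 = 36.00 K.
The reversible limit is COP_HP = T_H/ΔT = 9.250, so W_min = Q_H/COP = Q_H·ΔT/T_H.
W_min = 322000 × 36.00/333.00 = 34810 Btu.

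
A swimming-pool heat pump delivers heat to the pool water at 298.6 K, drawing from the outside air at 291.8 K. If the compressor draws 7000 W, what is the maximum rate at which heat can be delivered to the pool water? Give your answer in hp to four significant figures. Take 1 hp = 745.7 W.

The reservoir spacing is ΔT = 298.6 − 291.8 = 6.800 K.
COP_Carnot = T_H/ΔT = 298.60/6.800 = 43.91.
Q̇_max = COP_Carnot × Ẇ = 43.91 × 7000 W = 307400 W = 412.2 hp.

412.2 hp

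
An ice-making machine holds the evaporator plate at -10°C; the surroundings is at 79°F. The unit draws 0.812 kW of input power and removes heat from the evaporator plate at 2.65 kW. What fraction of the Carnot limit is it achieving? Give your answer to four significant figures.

0.4478

COP_actual = Q̇_C/Ẇ = 2.650/0.8120 = 3.264.
In absolute terms T_C = 263.15 K and T_H = 299.26 K, so ΔT = 36.11 K.
COP_Carnot = T_C/ΔT = 263.15/36.11 = 7.287.
η_II = COP_actual/COP_Carnot = 3.264/7.287 = 0.4478.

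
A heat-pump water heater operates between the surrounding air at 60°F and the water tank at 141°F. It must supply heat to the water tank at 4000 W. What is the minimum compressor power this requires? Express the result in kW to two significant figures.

In absolute terms T_C = 288.71 K and T_H = 333.71 K, so ΔT = 45.00 K.
COP_Carnot = T_H/ΔT = 333.71/45.00 = 7.416.
Ẇ_min = Q̇/COP_Carnot = 4000/7.416 = 539.4 W = 0.5394 kW.

0.54 kW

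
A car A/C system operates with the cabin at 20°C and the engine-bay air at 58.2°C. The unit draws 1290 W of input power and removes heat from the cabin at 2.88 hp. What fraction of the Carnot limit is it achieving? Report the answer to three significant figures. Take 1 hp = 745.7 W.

0.217

Converting, Q̇_C = 2.880 hp = 2148 W, so COP_actual = Q̇_C/Ẇ = 2148/1290 = 1.665.
In absolute terms T_C = 293.15 K and T_H = 331.35 K, so ΔT = 38.20 K.
COP_Carnot = T_C/ΔT = 293.15/38.20 = 7.674.
η_II = COP_actual/COP_Carnot = 1.665/7.674 = 0.2169.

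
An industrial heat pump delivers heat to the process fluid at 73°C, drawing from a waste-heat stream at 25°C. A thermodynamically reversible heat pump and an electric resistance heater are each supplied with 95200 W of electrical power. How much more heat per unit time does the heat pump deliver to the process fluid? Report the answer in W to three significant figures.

591000 W

In absolute terms T_C = 298.15 K and T_H = 346.15 K, so ΔT = 48.00 K.
COP_Carnot = T_H/ΔT = 346.15/48.00 = 7.211.
The heat pump delivers Q̇_H = COP × Ẇ = 686500 W; the resistance heater delivers Ẇ = 95200 W.
Extra = (COP − 1)·Ẇ = 591300 W.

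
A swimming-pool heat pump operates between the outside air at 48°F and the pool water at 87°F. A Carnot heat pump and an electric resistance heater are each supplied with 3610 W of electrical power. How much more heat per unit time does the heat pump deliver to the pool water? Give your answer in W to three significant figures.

In absolute terms T_C = 282.04 K and T_H = 303.71 K, so ΔT = 21.67 K.
COP_Carnot = T_H/ΔT = 303.71/21.67 = 14.02.
The heat pump delivers Q̇_H = COP × Ẇ = 50600 W; the resistance heater delivers Ẇ = 3610 W.
Extra = (COP − 1)·Ẇ = 46990 W.

47000 W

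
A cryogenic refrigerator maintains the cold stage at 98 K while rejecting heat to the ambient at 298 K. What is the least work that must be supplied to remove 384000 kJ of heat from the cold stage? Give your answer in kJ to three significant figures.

784000 kJ

The reservoir spacing is ΔT = 298 − 98 = 200.0 K.
The reversible limit is COP_R = T_C/ΔT = 0.4900, so W_min = Q_C/COP = Q_C·ΔT/T_C.
W_min = 384000 × 200.0/98.00 = 783700 kJ.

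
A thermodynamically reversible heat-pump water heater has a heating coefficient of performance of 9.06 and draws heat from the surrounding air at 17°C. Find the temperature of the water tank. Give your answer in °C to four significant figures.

COP_HP = T_H/(T_H − T_C) rearranges to T_H = COP·T_C/(COP − 1).
With T_C = 290.15 K, T_H = 9.06 × 290.15/8.060 = 326.15 K.
Converting, 326.15 K = 53.00°C.

53.00 °C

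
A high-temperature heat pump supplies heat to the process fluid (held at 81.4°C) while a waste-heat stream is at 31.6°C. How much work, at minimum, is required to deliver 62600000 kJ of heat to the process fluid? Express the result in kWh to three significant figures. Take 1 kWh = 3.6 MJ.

In absolute terms T_C = 304.75 K and T_H = 354.55 K, so ΔT = 49.80 K.
The reversible limit is COP_HP = T_H/ΔT = 7.119, so W_min = Q_H/COP = Q_H·ΔT/T_H.
W_min = 62600000 × 49.80/354.55 = 8793000 kJ = 2442 kWh.

2440 kWh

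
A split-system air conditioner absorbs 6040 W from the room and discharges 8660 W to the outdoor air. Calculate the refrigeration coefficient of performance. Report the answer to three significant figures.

2.31

The first law gives Q̇_H = Q̇_C + Ẇ, so the three rates are Q̇_C = 6040, Q̇_H = 8660, Ẇ = 2620 W.
COP_R = Q̇_C/Ẇ = 6040/2620 = 2.305.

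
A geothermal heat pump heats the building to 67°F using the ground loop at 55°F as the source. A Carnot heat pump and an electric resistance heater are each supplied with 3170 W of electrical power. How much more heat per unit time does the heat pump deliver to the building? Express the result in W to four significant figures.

136000 W

In absolute terms T_C = 285.93 K and T_H = 292.59 K, so ΔT = 6.667 K.
COP_Carnot = T_H/ΔT = 292.59/6.667 = 43.89.
The heat pump delivers Q̇_H = COP × Ẇ = 139100 W; the resistance heater delivers Ẇ = 3170 W.
Extra = (COP − 1)·Ẇ = 136000 W.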